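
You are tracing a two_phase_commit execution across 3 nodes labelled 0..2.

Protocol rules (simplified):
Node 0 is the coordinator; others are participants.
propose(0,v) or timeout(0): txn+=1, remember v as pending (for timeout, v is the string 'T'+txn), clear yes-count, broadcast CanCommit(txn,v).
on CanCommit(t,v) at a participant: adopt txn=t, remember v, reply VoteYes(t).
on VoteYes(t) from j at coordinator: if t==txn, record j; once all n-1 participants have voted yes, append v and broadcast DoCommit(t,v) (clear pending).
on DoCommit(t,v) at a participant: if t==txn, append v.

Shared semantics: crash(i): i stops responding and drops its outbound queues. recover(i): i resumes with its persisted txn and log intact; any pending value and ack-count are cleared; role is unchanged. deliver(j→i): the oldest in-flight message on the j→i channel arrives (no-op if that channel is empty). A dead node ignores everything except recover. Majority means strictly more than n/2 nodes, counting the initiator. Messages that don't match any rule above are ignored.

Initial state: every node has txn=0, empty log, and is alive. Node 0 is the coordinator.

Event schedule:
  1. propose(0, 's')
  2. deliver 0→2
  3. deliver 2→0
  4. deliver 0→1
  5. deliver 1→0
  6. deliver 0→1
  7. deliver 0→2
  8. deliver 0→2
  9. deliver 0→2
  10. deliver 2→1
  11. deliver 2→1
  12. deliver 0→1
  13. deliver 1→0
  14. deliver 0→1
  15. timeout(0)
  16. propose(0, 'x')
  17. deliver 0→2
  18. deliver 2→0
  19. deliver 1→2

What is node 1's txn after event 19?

e1 propose(0,'s'): 0[coor,t=1,-]
e2 deliver 0→2: 2[part,t=1,-]
e3 deliver 2→0: ·
e4 deliver 0→1: 1[part,t=1,-]
e5 deliver 1→0: 0[coor,t=1,s]
e6 deliver 0→1: 1[part,t=1,s]
e7 deliver 0→2: 2[part,t=1,s]
e8 deliver 0→2: ·
e9 deliver 0→2: ·
e10 deliver 2→1: ·
e11 deliver 2→1: ·
e12 deliver 0→1: ·
e13 deliver 1→0: ·
e14 deliver 0→1: ·
e15 timeout(0): 0[coor,t=2,s]
e16 propose(0,'x'): 0[coor,t=3,s]
e17 deliver 0→2: 2[part,t=2,s]
e18 deliver 2→0: ·
e19 deliver 1→2: ·

1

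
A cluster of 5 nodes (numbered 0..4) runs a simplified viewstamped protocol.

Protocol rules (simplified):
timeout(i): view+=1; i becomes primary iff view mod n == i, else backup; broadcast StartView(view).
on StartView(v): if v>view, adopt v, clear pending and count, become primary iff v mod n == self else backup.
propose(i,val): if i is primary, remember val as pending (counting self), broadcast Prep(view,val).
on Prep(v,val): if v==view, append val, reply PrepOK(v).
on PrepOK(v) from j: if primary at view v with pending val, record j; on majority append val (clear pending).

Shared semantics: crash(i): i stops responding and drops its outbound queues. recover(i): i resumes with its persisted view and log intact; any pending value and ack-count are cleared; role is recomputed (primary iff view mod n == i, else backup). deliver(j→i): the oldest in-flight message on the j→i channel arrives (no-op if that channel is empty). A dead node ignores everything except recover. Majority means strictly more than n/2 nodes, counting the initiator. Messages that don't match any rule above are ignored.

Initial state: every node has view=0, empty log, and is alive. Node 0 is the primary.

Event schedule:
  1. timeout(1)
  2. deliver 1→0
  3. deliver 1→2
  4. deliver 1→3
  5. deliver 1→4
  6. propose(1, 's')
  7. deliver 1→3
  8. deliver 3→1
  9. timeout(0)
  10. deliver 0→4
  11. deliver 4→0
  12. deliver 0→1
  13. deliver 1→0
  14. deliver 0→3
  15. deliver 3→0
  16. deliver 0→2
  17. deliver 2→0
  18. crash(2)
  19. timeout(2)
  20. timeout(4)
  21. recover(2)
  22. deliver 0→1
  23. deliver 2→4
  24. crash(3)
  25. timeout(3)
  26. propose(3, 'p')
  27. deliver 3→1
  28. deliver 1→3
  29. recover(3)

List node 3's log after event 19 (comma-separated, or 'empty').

step 1 timeout(1): 1={prim,v=1,log=-}
step 2 deliver 1→0: 0={back,v=1,log=-}
step 3 deliver 1→2: 2={back,v=1,log=-}
step 4 deliver 1→3: 3={back,v=1,log=-}
step 5 deliver 1→4: 4={back,v=1,log=-}
step 6 propose(1,'s'): —
step 7 deliver 1→3: 3={back,v=1,log=s}
step 8 deliver 3→1: —
step 9 timeout(0): 0={back,v=2,log=-}
step 10 deliver 0→4: 4={back,v=2,log=-}
step 11 deliver 4→0: —
step 12 deliver 0→1: 1={back,v=2,log=-}
step 13 deliver 1→0: —
step 14 deliver 0→3: 3={back,v=2,log=s}
step 15 deliver 3→0: —
step 16 deliver 0→2: 2={prim,v=2,log=-}
step 17 deliver 2→0: —
step 18 crash(2): 2={✗prim,v=2,log=-}
step 19 timeout(2): —

s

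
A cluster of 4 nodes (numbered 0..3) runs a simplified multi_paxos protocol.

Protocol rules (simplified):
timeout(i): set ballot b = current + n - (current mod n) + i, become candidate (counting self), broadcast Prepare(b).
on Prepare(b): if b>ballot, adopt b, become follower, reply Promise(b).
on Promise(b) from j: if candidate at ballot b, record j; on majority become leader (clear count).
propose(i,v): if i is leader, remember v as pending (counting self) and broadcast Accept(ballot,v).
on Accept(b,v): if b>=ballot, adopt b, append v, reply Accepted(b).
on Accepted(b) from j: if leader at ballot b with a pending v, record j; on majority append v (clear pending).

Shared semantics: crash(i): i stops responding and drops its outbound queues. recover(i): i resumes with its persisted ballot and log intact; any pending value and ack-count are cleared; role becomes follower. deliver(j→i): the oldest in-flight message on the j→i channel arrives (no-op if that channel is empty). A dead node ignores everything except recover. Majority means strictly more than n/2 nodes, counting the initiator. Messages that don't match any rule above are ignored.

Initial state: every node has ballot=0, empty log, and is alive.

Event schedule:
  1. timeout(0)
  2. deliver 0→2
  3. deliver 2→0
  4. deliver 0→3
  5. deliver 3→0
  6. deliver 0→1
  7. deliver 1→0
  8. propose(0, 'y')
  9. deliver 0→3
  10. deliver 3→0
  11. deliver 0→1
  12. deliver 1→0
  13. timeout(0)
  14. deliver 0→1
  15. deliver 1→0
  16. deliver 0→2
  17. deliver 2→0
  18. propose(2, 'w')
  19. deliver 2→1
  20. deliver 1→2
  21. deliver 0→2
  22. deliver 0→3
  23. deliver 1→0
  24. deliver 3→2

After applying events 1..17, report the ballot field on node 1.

after 1 — timeout(0): n0:cand/b4/[-]
after 2 — deliver 0→2: n2:foll/b4/[-]
after 3 — deliver 2→0: ·
after 4 — deliver 0→3: n3:foll/b4/[-]
after 5 — deliver 3→0: n0:lead/b4/[-]
after 6 — deliver 0→1: n1:foll/b4/[-]
after 7 — deliver 1→0: ·
after 8 — propose(0,'y'): ·
after 9 — deliver 0→3: n3:foll/b4/[y]
after 10 — deliver 3→0: ·
after 11 — deliver 0→1: n1:foll/b4/[y]
after 12 — deliver 1→0: n0:lead/b4/[y]
after 13 — timeout(0): n0:cand/b8/[y]
after 14 — deliver 0→1: n1:foll/b8/[y]
after 15 — deliver 1→0: ·
after 16 — deliver 0→2: n2:foll/b4/[y]
after 17 — deliver 2→0: ·

8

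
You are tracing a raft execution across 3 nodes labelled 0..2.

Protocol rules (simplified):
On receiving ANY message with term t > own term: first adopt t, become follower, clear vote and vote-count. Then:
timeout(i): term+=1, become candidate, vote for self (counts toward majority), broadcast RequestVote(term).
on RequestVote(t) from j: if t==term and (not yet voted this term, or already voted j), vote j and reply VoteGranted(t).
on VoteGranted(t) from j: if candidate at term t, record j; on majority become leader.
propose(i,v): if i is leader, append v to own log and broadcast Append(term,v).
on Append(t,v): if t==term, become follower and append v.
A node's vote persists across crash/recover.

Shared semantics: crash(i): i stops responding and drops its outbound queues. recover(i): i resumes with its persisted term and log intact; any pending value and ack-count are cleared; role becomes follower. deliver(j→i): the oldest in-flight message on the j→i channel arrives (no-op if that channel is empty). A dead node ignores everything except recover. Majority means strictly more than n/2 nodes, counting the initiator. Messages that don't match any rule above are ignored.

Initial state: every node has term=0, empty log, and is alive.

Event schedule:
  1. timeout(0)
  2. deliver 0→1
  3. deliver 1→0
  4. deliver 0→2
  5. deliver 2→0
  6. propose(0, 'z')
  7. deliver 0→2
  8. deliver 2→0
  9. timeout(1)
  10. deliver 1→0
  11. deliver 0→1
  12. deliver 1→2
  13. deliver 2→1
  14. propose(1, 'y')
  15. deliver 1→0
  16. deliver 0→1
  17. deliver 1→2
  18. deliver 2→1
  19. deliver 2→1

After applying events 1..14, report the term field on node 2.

step 1 timeout(0): 0={cand,t=1,log=-}
step 2 deliver 0→1: 1={foll,t=1,log=-}
step 3 deliver 1→0: 0={lead,t=1,log=-}
step 4 deliver 0→2: 2={foll,t=1,log=-}
step 5 deliver 2→0: —
step 6 propose(0,'z'): 0={lead,t=1,log=z}
step 7 deliver 0→2: 2={foll,t=1,log=z}
step 8 deliver 2→0: —
step 9 timeout(1): 1={cand,t=2,log=-}
step 10 deliver 1→0: 0={foll,t=2,log=z}
step 11 deliver 0→1: —
step 12 deliver 1→2: 2={foll,t=2,log=z}
step 13 deliver 2→1: 1={lead,t=2,log=-}
step 14 propose(1,'y'): 1={lead,t=2,log=y}

2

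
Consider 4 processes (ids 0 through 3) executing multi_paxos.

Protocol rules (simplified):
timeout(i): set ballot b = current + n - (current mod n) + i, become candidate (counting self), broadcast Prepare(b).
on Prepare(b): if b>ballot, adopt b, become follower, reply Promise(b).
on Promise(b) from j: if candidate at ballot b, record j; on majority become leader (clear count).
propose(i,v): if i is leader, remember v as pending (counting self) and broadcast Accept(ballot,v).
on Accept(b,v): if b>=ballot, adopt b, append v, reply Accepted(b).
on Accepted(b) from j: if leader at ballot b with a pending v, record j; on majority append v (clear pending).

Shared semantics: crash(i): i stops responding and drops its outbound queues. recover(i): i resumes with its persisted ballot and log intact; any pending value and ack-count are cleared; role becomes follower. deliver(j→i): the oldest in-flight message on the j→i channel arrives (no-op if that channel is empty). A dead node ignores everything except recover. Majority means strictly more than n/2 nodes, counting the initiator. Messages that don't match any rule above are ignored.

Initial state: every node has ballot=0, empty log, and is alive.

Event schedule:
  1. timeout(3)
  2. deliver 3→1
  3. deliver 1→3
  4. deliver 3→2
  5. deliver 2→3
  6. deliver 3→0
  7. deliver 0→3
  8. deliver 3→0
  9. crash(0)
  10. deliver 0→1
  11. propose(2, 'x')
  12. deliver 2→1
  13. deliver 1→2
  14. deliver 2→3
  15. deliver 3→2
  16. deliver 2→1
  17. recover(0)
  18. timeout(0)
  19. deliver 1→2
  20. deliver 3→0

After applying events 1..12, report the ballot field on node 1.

7

e1 timeout(3): 3[cand,b=7,-]
e2 deliver 3→1: 1[foll,b=7,-]
e3 deliver 1→3: ·
e4 deliver 3→2: 2[foll,b=7,-]
e5 deliver 2→3: 3[lead,b=7,-]
e6 deliver 3→0: 0[foll,b=7,-]
e7 deliver 0→3: ·
e8 deliver 3→0: ·
e9 crash(0): 0[✗foll,b=7,-]
e10 deliver 0→1: ·
e11 propose(2,'x'): ·
e12 deliver 2→1: ·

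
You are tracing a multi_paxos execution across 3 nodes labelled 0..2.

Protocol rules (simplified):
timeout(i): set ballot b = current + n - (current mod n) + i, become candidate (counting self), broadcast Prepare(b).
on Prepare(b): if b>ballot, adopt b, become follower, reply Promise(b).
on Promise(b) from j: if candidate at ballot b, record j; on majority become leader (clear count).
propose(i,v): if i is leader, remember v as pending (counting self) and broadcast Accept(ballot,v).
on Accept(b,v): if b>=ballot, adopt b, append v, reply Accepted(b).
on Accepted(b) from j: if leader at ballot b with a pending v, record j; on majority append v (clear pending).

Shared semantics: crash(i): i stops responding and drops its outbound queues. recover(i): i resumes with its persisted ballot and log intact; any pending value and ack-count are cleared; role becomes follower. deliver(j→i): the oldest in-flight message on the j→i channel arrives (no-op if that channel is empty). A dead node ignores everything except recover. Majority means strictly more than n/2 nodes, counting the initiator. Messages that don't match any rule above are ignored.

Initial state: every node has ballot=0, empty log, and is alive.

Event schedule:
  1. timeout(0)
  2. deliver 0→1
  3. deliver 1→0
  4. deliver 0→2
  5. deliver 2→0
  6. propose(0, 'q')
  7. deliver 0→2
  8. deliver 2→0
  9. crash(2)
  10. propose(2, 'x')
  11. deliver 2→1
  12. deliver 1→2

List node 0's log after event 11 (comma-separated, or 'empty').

e1 timeout(0): 0[cand,b=3,-]
e2 deliver 0→1: 1[foll,b=3,-]
e3 deliver 1→0: 0[lead,b=3,-]
e4 deliver 0→2: 2[foll,b=3,-]
e5 deliver 2→0: ·
e6 propose(0,'q'): ·
e7 deliver 0→2: 2[foll,b=3,q]
e8 deliver 2→0: 0[lead,b=3,q]
e9 crash(2): 2[✗foll,b=3,q]
e10 propose(2,'x'): ·
e11 deliver 2→1: ·

q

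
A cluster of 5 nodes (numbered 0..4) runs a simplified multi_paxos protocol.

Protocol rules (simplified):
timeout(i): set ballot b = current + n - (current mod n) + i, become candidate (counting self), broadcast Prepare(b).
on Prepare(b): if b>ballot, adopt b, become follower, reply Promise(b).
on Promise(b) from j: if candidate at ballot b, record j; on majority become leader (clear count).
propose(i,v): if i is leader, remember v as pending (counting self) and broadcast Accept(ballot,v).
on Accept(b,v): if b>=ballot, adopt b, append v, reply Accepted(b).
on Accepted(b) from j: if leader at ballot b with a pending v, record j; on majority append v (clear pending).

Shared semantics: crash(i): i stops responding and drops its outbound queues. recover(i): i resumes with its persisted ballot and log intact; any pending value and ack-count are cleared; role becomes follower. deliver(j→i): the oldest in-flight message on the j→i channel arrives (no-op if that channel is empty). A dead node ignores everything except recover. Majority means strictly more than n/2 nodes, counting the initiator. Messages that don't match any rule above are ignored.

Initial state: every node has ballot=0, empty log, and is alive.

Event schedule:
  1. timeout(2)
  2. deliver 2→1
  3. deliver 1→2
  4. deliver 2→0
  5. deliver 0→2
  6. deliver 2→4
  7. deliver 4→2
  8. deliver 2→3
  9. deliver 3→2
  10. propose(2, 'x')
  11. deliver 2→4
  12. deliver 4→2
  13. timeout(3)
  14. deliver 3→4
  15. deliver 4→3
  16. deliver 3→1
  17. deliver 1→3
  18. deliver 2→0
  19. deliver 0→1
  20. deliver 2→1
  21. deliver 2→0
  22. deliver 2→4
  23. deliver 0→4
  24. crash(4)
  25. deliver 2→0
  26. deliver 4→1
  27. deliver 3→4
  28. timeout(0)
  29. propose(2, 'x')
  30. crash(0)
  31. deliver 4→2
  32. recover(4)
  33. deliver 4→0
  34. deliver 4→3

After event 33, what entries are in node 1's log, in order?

[1] timeout(2) → N2(cand b7 [-])
[2] deliver 2→1 → N1(foll b7 [-])
[3] deliver 1→2 → ∅
[4] deliver 2→0 → N0(foll b7 [-])
[5] deliver 0→2 → N2(lead b7 [-])
[6] deliver 2→4 → N4(foll b7 [-])
[7] deliver 4→2 → ∅
[8] deliver 2→3 → N3(foll b7 [-])
[9] deliver 3→2 → ∅
[10] propose(2,'x') → ∅
[11] deliver 2→4 → N4(foll b7 [x])
[12] deliver 4→2 → ∅
[13] timeout(3) → N3(cand b13 [-])
[14] deliver 3→4 → N4(foll b13 [x])
[15] deliver 4→3 → ∅
[16] deliver 3→1 → N1(foll b13 [-])
[17] deliver 1→3 → N3(lead b13 [-])
[18] deliver 2→0 → N0(foll b7 [x])
[19] deliver 0→1 → ∅
[20] deliver 2→1 → ∅
[21] deliver 2→0 → ∅
[22] deliver 2→4 → ∅
[23] deliver 0→4 → ∅
[24] crash(4) → N4(✗foll b13 [x])
[25] deliver 2→0 → ∅
[26] deliver 4→1 → ∅
[27] deliver 3→4 → ∅
[28] timeout(0) → N0(cand b10 [x])
[29] propose(2,'x') → ∅
[30] crash(0) → N0(✗cand b10 [x])
[31] deliver 4→2 → ∅
[32] recover(4) → N4(foll b13 [x])
[33] deliver 4→0 → ∅

empty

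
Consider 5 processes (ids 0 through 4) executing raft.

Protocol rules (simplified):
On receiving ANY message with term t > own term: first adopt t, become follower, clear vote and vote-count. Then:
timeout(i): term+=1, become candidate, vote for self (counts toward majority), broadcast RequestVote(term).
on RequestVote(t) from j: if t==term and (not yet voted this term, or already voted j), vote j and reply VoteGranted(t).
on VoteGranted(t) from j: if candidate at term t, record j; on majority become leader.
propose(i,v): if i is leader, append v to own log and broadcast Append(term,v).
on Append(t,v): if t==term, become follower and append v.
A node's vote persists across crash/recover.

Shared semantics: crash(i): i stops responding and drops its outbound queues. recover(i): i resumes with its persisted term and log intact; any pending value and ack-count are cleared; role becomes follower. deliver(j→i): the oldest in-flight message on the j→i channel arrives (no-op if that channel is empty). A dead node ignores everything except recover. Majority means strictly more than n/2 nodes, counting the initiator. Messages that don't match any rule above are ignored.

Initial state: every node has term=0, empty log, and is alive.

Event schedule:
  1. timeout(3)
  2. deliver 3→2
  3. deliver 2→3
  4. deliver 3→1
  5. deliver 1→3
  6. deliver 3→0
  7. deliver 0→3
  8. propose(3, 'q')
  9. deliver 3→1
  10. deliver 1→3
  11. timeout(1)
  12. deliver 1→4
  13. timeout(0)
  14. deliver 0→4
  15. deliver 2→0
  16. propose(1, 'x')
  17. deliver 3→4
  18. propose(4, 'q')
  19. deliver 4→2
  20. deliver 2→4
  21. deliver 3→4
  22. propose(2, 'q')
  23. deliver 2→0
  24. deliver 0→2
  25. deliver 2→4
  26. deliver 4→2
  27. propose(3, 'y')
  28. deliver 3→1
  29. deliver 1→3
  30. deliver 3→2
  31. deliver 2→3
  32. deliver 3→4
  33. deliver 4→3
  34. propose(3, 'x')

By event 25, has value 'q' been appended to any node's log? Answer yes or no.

yes

1. timeout(3):  <3:cand t1 ->
2. deliver 3→2:  <2:foll t1 ->
3. deliver 2→3:  nop
4. deliver 3→1:  <1:foll t1 ->
5. deliver 1→3:  <3:lead t1 ->
6. deliver 3→0:  <0:foll t1 ->
7. deliver 0→3:  nop
8. propose(3,'q'):  <3:lead t1 q>
9. deliver 3→1:  <1:foll t1 q>
10. deliver 1→3:  nop
11. timeout(1):  <1:cand t2 q>
12. deliver 1→4:  <4:foll t2 ->
13. timeout(0):  <0:cand t2 ->
14. deliver 0→4:  nop
15. deliver 2→0:  nop
16. propose(1,'x'):  nop
17. deliver 3→4:  nop
18. propose(4,'q'):  nop
19. deliver 4→2:  nop
20. deliver 2→4:  nop
21. deliver 3→4:  nop
22. propose(2,'q'):  nop
23. deliver 2→0:  nop
24. deliver 0→2:  <2:foll t2 ->
25. deliver 2→4:  nop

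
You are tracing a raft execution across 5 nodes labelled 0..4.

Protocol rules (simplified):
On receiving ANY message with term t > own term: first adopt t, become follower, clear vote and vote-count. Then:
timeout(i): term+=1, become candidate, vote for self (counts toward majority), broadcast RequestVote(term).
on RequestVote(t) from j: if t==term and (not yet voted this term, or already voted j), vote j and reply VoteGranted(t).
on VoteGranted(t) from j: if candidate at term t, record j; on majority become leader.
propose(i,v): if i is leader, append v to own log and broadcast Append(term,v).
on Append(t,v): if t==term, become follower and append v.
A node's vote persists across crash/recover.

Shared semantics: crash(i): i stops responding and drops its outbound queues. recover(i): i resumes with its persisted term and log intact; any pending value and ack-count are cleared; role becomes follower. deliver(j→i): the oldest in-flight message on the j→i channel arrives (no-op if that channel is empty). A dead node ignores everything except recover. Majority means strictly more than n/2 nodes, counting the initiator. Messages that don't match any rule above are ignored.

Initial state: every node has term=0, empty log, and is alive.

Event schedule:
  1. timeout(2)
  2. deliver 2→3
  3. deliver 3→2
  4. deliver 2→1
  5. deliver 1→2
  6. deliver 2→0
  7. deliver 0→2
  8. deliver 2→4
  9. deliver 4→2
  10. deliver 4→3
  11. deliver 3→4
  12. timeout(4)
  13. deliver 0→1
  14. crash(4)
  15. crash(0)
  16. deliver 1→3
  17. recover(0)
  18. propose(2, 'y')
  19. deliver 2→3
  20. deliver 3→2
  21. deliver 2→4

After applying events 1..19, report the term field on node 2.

1

1. timeout(2):  <2:cand t1 ->
2. deliver 2→3:  <3:foll t1 ->
3. deliver 3→2:  nop
4. deliver 2→1:  <1:foll t1 ->
5. deliver 1→2:  <2:lead t1 ->
6. deliver 2→0:  <0:foll t1 ->
7. deliver 0→2:  nop
8. deliver 2→4:  <4:foll t1 ->
9. deliver 4→2:  nop
10. deliver 4→3:  nop
11. deliver 3→4:  nop
12. timeout(4):  <4:cand t2 ->
13. deliver 0→1:  nop
14. crash(4):  <4:✗cand t2 ->
15. crash(0):  <0:✗foll t1 ->
16. deliver 1→3:  nop
17. recover(0):  <0:foll t1 ->
18. propose(2,'y'):  <2:lead t1 y>
19. deliver 2→3:  <3:foll t1 y>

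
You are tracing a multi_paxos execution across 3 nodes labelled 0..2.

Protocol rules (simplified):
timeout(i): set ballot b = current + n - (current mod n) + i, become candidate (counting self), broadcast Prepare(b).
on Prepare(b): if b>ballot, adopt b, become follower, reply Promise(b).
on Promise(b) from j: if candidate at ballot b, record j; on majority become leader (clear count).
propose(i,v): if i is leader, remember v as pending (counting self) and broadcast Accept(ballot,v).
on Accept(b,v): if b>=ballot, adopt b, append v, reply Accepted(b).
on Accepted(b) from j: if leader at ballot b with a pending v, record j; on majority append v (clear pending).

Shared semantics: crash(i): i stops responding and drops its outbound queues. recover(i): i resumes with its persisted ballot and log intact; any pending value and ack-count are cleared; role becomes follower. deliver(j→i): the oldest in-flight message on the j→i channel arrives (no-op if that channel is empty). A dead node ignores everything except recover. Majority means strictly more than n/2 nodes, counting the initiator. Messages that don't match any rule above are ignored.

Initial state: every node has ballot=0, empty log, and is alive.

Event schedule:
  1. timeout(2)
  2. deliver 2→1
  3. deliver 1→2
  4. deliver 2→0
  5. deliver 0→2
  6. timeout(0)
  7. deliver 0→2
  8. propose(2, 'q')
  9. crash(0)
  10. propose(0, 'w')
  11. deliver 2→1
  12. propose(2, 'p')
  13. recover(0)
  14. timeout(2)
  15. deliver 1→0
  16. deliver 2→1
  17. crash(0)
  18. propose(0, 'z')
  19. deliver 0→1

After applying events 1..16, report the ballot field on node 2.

11

1. timeout(2):  <2:cand b5 ->
2. deliver 2→1:  <1:foll b5 ->
3. deliver 1→2:  <2:lead b5 ->
4. deliver 2→0:  <0:foll b5 ->
5. deliver 0→2:  nop
6. timeout(0):  <0:cand b6 ->
7. deliver 0→2:  <2:foll b6 ->
8. propose(2,'q'):  nop
9. crash(0):  <0:✗cand b6 ->
10. propose(0,'w'):  nop
11. deliver 2→1:  nop
12. propose(2,'p'):  nop
13. recover(0):  <0:foll b6 ->
14. timeout(2):  <2:cand b11 ->
15. deliver 1→0:  nop
16. deliver 2→1:  <1:foll b11 ->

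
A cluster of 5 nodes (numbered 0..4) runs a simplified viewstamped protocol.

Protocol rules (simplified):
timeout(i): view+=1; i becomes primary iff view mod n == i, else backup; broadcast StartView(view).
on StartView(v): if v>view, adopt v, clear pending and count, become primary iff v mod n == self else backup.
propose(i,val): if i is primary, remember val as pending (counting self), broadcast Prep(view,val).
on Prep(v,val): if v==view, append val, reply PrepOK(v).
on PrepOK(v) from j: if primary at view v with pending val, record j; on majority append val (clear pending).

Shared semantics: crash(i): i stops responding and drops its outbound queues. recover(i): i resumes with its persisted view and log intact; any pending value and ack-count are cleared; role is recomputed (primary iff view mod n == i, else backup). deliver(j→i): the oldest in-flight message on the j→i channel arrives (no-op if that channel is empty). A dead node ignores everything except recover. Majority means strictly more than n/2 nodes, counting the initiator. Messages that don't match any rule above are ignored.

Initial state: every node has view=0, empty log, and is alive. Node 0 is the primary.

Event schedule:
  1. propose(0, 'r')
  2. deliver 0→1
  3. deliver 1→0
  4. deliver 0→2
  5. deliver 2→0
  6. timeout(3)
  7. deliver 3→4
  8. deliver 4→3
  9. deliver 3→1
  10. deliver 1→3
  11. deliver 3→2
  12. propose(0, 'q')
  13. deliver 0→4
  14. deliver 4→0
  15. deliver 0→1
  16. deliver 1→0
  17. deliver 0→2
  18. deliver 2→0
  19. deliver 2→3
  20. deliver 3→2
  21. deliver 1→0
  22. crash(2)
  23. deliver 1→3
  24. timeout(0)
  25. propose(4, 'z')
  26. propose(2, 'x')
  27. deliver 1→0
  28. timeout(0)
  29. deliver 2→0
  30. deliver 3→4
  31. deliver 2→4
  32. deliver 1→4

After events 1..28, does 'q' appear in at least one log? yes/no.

no

1. propose(0,'r'):  nop
2. deliver 0→1:  <1:back v0 r>
3. deliver 1→0:  nop
4. deliver 0→2:  <2:back v0 r>
5. deliver 2→0:  <0:prim v0 r>
6. timeout(3):  <3:back v1 ->
7. deliver 3→4:  <4:back v1 ->
8. deliver 4→3:  nop
9. deliver 3→1:  <1:prim v1 r>
10. deliver 1→3:  nop
11. deliver 3→2:  <2:back v1 r>
12. propose(0,'q'):  nop
13. deliver 0→4:  nop
14. deliver 4→0:  nop
15. deliver 0→1:  nop
16. deliver 1→0:  nop
17. deliver 0→2:  nop
18. deliver 2→0:  nop
19. deliver 2→3:  nop
20. deliver 3→2:  nop
21. deliver 1→0:  nop
22. crash(2):  <2:✗back v1 r>
23. deliver 1→3:  nop
24. timeout(0):  <0:back v1 r>
25. propose(4,'z'):  nop
26. propose(2,'x'):  nop
27. deliver 1→0:  nop
28. timeout(0):  <0:back v2 r>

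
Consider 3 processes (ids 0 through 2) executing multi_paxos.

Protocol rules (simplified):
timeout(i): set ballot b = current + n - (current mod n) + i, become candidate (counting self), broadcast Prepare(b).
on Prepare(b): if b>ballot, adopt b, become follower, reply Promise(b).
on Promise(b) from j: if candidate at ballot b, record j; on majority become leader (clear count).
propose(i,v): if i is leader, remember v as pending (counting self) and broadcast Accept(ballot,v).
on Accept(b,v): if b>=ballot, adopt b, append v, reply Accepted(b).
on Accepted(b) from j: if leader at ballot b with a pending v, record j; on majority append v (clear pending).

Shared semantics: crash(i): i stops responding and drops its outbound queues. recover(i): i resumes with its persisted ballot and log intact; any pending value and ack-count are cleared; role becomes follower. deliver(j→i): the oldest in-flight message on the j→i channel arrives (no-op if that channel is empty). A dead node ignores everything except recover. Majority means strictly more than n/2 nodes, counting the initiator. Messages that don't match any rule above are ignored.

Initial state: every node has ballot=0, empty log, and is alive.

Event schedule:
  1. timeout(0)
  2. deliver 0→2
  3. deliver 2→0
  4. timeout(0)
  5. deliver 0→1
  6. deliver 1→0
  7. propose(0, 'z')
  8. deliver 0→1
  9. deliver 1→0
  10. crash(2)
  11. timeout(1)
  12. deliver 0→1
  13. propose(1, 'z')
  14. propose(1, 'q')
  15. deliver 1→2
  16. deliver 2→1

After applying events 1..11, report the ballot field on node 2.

[1] timeout(0) → N0(cand b3 [-])
[2] deliver 0→2 → N2(foll b3 [-])
[3] deliver 2→0 → N0(lead b3 [-])
[4] timeout(0) → N0(cand b6 [-])
[5] deliver 0→1 → N1(foll b3 [-])
[6] deliver 1→0 → ∅
[7] propose(0,'z') → ∅
[8] deliver 0→1 → N1(foll b6 [-])
[9] deliver 1→0 → N0(lead b6 [-])
[10] crash(2) → N2(✗foll b3 [-])
[11] timeout(1) → N1(cand b10 [-])

3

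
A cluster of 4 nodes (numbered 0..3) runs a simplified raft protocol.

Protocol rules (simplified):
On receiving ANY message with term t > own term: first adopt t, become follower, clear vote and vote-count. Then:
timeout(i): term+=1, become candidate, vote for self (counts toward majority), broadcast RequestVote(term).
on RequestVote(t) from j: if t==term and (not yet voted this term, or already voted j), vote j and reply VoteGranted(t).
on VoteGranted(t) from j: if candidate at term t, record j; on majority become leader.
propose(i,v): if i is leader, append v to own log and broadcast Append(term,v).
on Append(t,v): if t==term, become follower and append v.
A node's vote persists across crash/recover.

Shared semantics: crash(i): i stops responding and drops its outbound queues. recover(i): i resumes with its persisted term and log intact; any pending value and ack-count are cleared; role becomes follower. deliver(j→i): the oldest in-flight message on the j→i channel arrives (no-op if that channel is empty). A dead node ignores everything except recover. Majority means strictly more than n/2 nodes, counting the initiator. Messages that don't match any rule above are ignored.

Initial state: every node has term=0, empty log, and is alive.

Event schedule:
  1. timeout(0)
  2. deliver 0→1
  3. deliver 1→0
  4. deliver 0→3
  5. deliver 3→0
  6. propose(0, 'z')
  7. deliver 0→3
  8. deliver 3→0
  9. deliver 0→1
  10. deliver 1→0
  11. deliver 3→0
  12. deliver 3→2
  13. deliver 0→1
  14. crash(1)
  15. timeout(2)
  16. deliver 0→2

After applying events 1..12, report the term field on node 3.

step 1 timeout(0): 0={cand,t=1,log=-}
step 2 deliver 0→1: 1={foll,t=1,log=-}
step 3 deliver 1→0: —
step 4 deliver 0→3: 3={foll,t=1,log=-}
step 5 deliver 3→0: 0={lead,t=1,log=-}
step 6 propose(0,'z'): 0={lead,t=1,log=z}
step 7 deliver 0→3: 3={foll,t=1,log=z}
step 8 deliver 3→0: —
step 9 deliver 0→1: 1={foll,t=1,log=z}
step 10 deliver 1→0: —
step 11 deliver 3→0: —
step 12 deliver 3→2: —

1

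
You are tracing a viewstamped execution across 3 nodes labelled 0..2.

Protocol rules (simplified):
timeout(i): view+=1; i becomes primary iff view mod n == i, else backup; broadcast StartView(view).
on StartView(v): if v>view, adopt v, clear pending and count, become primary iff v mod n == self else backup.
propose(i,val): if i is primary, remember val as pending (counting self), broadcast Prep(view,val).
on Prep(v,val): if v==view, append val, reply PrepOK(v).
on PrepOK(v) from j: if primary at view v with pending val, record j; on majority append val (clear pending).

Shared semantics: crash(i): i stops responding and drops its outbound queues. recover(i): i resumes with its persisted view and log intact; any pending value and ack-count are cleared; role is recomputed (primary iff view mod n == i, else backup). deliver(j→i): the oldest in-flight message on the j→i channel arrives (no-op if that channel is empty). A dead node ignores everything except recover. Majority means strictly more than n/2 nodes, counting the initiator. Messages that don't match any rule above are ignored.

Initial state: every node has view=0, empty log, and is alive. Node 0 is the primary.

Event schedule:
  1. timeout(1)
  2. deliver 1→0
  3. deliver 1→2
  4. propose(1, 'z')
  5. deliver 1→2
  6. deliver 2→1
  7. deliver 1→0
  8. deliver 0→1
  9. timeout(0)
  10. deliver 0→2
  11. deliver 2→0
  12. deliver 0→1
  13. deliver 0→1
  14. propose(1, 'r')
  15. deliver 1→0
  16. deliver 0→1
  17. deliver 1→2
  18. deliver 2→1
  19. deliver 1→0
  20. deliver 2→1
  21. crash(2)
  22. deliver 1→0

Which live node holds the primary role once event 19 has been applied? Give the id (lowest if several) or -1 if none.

2

step 1 timeout(1): 1={prim,v=1,log=-}
step 2 deliver 1→0: 0={back,v=1,log=-}
step 3 deliver 1→2: 2={back,v=1,log=-}
step 4 propose(1,'z'): —
step 5 deliver 1→2: 2={back,v=1,log=z}
step 6 deliver 2→1: 1={prim,v=1,log=z}
step 7 deliver 1→0: 0={back,v=1,log=z}
step 8 deliver 0→1: —
step 9 timeout(0): 0={back,v=2,log=z}
step 10 deliver 0→2: 2={prim,v=2,log=z}
step 11 deliver 2→0: —
step 12 deliver 0→1: 1={back,v=2,log=z}
step 13 deliver 0→1: —
step 14 propose(1,'r'): —
step 15 deliver 1→0: —
step 16 deliver 0→1: —
step 17 deliver 1→2: —
step 18 deliver 2→1: —
step 19 deliver 1→0: —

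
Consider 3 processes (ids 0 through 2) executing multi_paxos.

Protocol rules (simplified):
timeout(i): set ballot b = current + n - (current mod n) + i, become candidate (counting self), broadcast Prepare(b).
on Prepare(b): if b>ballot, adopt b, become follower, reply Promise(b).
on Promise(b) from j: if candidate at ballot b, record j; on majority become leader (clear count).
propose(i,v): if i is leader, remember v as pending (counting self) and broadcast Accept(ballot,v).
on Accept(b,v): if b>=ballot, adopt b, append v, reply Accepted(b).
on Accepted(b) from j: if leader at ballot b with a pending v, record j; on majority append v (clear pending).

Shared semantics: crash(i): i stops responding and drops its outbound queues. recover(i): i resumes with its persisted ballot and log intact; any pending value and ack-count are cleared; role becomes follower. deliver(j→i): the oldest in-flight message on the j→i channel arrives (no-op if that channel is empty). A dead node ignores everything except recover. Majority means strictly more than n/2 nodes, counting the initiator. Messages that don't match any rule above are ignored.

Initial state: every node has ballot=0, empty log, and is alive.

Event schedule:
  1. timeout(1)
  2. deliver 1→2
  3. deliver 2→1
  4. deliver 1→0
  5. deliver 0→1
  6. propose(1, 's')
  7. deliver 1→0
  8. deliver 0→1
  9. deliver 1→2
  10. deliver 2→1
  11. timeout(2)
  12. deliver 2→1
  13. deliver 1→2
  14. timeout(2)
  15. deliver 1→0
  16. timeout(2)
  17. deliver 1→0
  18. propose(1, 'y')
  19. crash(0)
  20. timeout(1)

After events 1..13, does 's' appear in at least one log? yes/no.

yes

step 1 timeout(1): 1={cand,b=4,log=-}
step 2 deliver 1→2: 2={foll,b=4,log=-}
step 3 deliver 2→1: 1={lead,b=4,log=-}
step 4 deliver 1→0: 0={foll,b=4,log=-}
step 5 deliver 0→1: —
step 6 propose(1,'s'): —
step 7 deliver 1→0: 0={foll,b=4,log=s}
step 8 deliver 0→1: 1={lead,b=4,log=s}
step 9 deliver 1→2: 2={foll,b=4,log=s}
step 10 deliver 2→1: —
step 11 timeout(2): 2={cand,b=8,log=s}
step 12 deliver 2→1: 1={foll,b=8,log=s}
step 13 deliver 1→2: 2={lead,b=8,log=s}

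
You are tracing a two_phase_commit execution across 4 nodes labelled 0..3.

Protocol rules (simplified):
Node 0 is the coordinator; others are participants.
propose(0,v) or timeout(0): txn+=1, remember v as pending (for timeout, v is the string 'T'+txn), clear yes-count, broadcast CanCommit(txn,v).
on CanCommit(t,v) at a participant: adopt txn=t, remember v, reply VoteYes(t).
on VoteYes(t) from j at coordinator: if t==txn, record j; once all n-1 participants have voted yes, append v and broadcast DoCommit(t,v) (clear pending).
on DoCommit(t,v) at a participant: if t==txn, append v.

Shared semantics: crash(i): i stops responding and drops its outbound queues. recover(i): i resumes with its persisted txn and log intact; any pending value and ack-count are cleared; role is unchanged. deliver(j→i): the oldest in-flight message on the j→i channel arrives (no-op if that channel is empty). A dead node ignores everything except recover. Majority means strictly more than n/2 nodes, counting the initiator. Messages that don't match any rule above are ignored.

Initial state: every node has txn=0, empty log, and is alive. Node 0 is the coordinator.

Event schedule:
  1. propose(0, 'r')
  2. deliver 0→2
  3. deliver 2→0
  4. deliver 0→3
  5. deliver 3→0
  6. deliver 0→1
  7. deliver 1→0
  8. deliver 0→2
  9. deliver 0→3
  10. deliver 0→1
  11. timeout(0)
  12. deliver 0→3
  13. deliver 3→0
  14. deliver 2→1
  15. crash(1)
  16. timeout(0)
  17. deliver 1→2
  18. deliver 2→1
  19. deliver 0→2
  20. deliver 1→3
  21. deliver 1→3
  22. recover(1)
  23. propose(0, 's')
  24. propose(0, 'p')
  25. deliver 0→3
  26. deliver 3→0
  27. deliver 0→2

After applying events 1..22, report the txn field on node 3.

2

after 1 — propose(0,'r'): n0:coor/t1/[-]
after 2 — deliver 0→2: n2:part/t1/[-]
after 3 — deliver 2→0: ·
after 4 — deliver 0→3: n3:part/t1/[-]
after 5 — deliver 3→0: ·
after 6 — deliver 0→1: n1:part/t1/[-]
after 7 — deliver 1→0: n0:coor/t1/[r]
after 8 — deliver 0→2: n2:part/t1/[r]
after 9 — deliver 0→3: n3:part/t1/[r]
after 10 — deliver 0→1: n1:part/t1/[r]
after 11 — timeout(0): n0:coor/t2/[r]
after 12 — deliver 0→3: n3:part/t2/[r]
after 13 — deliver 3→0: ·
after 14 — deliver 2→1: ·
after 15 — crash(1): n1:✗part/t1/[r]
after 16 — timeout(0): n0:coor/t3/[r]
after 17 — deliver 1→2: ·
after 18 — deliver 2→1: ·
after 19 — deliver 0→2: n2:part/t2/[r]
after 20 — deliver 1→3: ·
after 21 — deliver 1→3: ·
after 22 — recover(1): n1:part/t1/[r]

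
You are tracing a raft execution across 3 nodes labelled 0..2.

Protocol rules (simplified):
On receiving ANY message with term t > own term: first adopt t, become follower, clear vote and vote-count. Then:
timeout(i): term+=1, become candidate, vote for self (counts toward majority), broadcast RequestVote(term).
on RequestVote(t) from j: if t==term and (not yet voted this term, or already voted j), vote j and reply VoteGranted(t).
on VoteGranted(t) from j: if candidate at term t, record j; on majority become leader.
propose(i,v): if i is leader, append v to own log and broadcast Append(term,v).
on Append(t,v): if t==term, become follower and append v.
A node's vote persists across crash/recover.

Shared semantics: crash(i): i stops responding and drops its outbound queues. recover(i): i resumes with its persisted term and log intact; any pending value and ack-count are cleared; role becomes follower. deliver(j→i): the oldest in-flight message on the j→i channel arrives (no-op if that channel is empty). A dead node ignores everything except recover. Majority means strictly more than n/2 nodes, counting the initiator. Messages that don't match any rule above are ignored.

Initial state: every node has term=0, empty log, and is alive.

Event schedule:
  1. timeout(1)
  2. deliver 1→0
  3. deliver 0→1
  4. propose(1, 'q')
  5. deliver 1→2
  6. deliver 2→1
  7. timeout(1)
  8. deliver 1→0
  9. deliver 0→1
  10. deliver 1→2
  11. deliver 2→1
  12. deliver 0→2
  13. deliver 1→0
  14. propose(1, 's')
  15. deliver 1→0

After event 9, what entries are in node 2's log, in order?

empty

e1 timeout(1): 1[cand,t=1,-]
e2 deliver 1→0: 0[foll,t=1,-]
e3 deliver 0→1: 1[lead,t=1,-]
e4 propose(1,'q'): 1[lead,t=1,q]
e5 deliver 1→2: 2[foll,t=1,-]
e6 deliver 2→1: ·
e7 timeout(1): 1[cand,t=2,q]
e8 deliver 1→0: 0[foll,t=1,q]
e9 deliver 0→1: ·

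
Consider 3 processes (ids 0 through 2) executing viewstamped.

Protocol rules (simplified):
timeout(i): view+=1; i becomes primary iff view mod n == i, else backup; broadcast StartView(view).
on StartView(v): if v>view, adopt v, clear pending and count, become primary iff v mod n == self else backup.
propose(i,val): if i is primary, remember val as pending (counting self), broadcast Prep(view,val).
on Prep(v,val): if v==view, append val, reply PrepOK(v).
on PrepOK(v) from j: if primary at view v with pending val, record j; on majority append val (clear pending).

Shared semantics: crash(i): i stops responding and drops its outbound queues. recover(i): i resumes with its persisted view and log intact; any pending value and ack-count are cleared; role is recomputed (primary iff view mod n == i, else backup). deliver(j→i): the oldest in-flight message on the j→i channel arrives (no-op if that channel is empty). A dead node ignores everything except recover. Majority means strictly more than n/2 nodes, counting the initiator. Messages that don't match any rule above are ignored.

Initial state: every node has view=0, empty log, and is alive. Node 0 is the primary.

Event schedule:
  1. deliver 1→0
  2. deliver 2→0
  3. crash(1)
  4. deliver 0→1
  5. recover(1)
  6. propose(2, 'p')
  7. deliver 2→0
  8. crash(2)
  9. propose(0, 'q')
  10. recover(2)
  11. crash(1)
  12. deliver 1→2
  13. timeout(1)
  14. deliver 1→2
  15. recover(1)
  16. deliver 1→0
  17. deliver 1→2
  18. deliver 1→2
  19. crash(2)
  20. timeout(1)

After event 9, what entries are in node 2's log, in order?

empty

[1] deliver 1→0 → ∅
[2] deliver 2→0 → ∅
[3] crash(1) → N1(✗back v0 [-])
[4] deliver 0→1 → ∅
[5] recover(1) → N1(back v0 [-])
[6] propose(2,'p') → ∅
[7] deliver 2→0 → ∅
[8] crash(2) → N2(✗back v0 [-])
[9] propose(0,'q') → ∅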